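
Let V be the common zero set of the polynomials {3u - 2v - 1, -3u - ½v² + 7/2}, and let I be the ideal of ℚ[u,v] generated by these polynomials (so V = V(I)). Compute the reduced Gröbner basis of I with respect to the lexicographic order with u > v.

f_1 = 3u - 2v - 1, LT = u.
f_2 = -3u - ½v² + 7/2, LT = u.

S(f_1,f_2): lcm = u. S = -⅙v² - ⅔v + ⅚.
  leading term v²: no divisor's leading term divides it; move -⅙v² to the remainder.
  leading term v: no divisor's leading term divides it; move -⅔v to the remainder.
  leading term 1: no divisor's leading term divides it; move ⅚ to the remainder.
  remainder -⅙v² - ⅔v + ⅚ ≠ 0; add g_3 = -⅙v² - ⅔v + ⅚ to the basis.

The other S-polynomials (S(f_1,g_3), S(f_2,g_3)) all reduce to 0 modulo the current basis, so we have a Gröbner basis.
Inter-reduce: drop elements whose leading term is divisible by another's, tail-reduce, and make monic.

G = {u - ⅔v - ⅓, v² + 4v - 5}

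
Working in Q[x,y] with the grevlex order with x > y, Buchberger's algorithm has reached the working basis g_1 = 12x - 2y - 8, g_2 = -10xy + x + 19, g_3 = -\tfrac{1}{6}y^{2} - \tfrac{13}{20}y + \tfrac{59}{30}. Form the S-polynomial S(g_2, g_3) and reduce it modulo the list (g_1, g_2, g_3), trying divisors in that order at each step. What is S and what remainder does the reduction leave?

S(g_2, g_3) = -4xy + \tfrac{59}{5}x - \tfrac{19}{10}y; remainder on division = 0.

lcm(LM(g_2), LM(g_3)) = xy^{2}.
S = (lcm/LT(g_2))·g_2 − (lcm/LT(g_3))·g_3 = -4xy + \tfrac{59}{5}x - \tfrac{19}{10}y.
Reduce S modulo (g_1, g_2, g_3) in that order:
  leading term xy: subtract (-\tfrac{1}{3}y)·g_1 from -4xy + \tfrac{59}{5}x - \tfrac{19}{10}y → -\tfrac{2}{3}y^{2} + \tfrac{59}{5}x - \tfrac{137}{30}y
  leading term y^{2}: subtract (4)·g_3 from -\tfrac{2}{3}y^{2} + \tfrac{59}{5}x - \tfrac{137}{30}y → \tfrac{59}{5}x - \tfrac{59}{30}y - \tfrac{118}{15}
  leading term x: subtract (\tfrac{59}{60})·g_1 from \tfrac{59}{5}x - \tfrac{59}{30}y - \tfrac{118}{15} → 0
The remainder is 0, so this S-polynomial contributes no new basis element.
This is the inner loop of Buchberger's algorithm — each nonzero remainder becomes a new basis element.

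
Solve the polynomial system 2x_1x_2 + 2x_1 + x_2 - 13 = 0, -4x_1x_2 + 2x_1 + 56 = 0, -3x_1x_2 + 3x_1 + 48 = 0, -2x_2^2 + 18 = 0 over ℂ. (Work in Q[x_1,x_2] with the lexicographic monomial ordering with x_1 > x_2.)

{(-4, -3)}

Compute a lex Gröbner basis by Buchberger's algorithm.
f_1 = 2x_1x_2 + 2x_1 + x_2 - 13, LT = x_1x_2.
f_2 = -4x_1x_2 + 2x_1 + 56, LT = x_1x_2.
f_3 = -3x_1x_2 + 3x_1 + 48, LT = x_1x_2.
f_4 = -2x_2^2 + 18, LT = x_2^2.

S(f_1,f_2): lcm = x_1x_2. S = 3/2x_1 + 1/2x_2 + 15/2.
  reduce S modulo (f_1, f_2, f_3, f_4):
  remainder 3/2x_1 + 1/2x_2 + 15/2 ≠ 0; add h_5 = 3/2x_1 + 1/2x_2 + 15/2 to the basis.

S(f_1,f_3): lcm = x_1x_2. S = 2x_1 + 1/2x_2 + 19/2.
  reduce S modulo (f_1, f_2, f_3, f_4, h_5):
  remainder -1/6x_2 - 1/2 ≠ 0; add h_6 = -1/6x_2 - 1/2 to the basis.

The other S-polynomials (S(f_1,f_4), S(f_2,f_3), S(f_2,f_4), S(f_3,f_4), S(f_1,h_5), S(f_2,h_5), S(f_3,h_5), S(f_4,h_5), S(f_1,h_6), S(f_2,h_6), S(f_3,h_6), S(f_4,h_6), S(h_5,h_6)) all reduce to 0 modulo the current basis, so we have a Gröbner basis.
Inter-reduce: drop elements whose leading term is divisible by another's, tail-reduce, and make monic.
Reduced Gröbner basis: {x_1 + 4, x_2 + 3}.

From the last basis element, x_2 + 3 = 0, so x_2 takes values in {-3}. Each choice, substituted upward through the basis, yields the corresponding point(s) of the solution set.
  x_2 = -3: the earlier basis element becomes x_1 + 4 = 0, giving x_1 = -4 — point (-4, -3).
A lex Gröbner basis triangularizes the system, enabling back-substitution.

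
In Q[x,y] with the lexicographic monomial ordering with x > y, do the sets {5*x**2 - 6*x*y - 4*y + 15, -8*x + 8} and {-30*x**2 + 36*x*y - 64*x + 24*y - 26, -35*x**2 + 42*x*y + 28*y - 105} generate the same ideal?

Two ideals are equal iff their reduced Gröbner bases coincide (the reduced basis is unique for a fixed ordering).
Buchberger on the first generating set:
f_1 = 5*x**2 - 6*x*y - 4*y + 15, LT = x**2.
f_2 = -8*x + 8, LT = x.

S(f_1,f_2): lcm = x**2. S = -6/5*x*y + x - 4/5*y + 3.
  leading term x*y: subtract (3/20*y)·f_2 from -6/5*x*y + x - 4/5*y + 3 → x - 2*y + 3
  leading term x: subtract (-1/8)·f_2 from x - 2*y + 3 → -2*y + 4
  leading term y: no divisor's leading term divides it; move -2*y to the remainder.
  leading term 1: no divisor's leading term divides it; move 4 to the remainder.
  remainder -2*y + 4 ≠ 0; add g_3 = -2*y + 4 to the basis.

S(f_1,g_3): leading monomials are coprime, so the S-polynomial reduces to 0 (Buchberger's first criterion).
S(f_2,g_3): leading monomials are coprime, so the S-polynomial reduces to 0 (Buchberger's first criterion).
Every S-polynomial of the final basis reduces to 0, so we have a Gröbner basis.
Inter-reduce: drop elements whose leading term is divisible by another's, tail-reduce, and make monic.
Reduced Gröbner basis: {x - 1, y - 2}.

Buchberger on the second generating set:
h_1 = -30*x**2 + 36*x*y - 64*x + 24*y - 26, LT = x**2.
h_2 = -35*x**2 + 42*x*y + 28*y - 105, LT = x**2.

S(h_1,h_2): lcm = x**2. S = 32/15*x - 32/15.
  leading term x: no divisor's leading term divides it; move 32/15*x to the remainder.
  leading term 1: no divisor's leading term divides it; move -32/15 to the remainder.
  remainder 32/15*x - 32/15 ≠ 0; add k_3 = 32/15*x - 32/15 to the basis.

S(h_1,k_3): lcm = x**2. S = -6/5*x*y + 47/15*x - 4/5*y + 13/15.
  leading term x*y: subtract (-9/16*y)·k_3 from -6/5*x*y + 47/15*x - 4/5*y + 13/15 → 47/15*x - 2*y + 13/15
  leading term x: subtract (47/32)·k_3 from 47/15*x - 2*y + 13/15 → -2*y + 4
  leading term y: no divisor's leading term divides it; move -2*y to the remainder.
  leading term 1: no divisor's leading term divides it; move 4 to the remainder.
  remainder -2*y + 4 ≠ 0; add k_4 = -2*y + 4 to the basis.

S(h_2,k_3): lcm = x**2. S = -6/5*x*y + x - 4/5*y + 3.
  leading term x*y: subtract (-9/16*y)·k_3 from -6/5*x*y + x - 4/5*y + 3 → x - 2*y + 3
  leading term x: subtract (15/32)·k_3 from x - 2*y + 3 → -2*y + 4
  leading term y: subtract (1)·k_4 from -2*y + 4 → 0
  remainder 0.

S(h_1,k_4): leading monomials are coprime, so the S-polynomial reduces to 0 (Buchberger's first criterion).
S(h_2,k_4): leading monomials are coprime, so the S-polynomial reduces to 0 (Buchberger's first criterion).
S(k_3,k_4): leading monomials are coprime, so the S-polynomial reduces to 0 (Buchberger's first criterion).
Every S-polynomial of the final basis reduces to 0, so we have a Gröbner basis.
Inter-reduce: drop elements whose leading term is divisible by another's, tail-reduce, and make monic.
Reduced Gröbner basis: {x - 1, y - 2}.

The two bases agree; hence the ideals are identical.
The same test decides containment: I ⊆ J iff every generator of I reduces to 0 modulo a Gröbner basis of J.

Yes, the ideals are equal.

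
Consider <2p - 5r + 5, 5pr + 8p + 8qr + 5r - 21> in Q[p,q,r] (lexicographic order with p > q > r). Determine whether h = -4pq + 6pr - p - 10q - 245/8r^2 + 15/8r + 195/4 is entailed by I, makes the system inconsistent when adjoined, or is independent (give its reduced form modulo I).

-4pq + 6pr - p - 10q - 245/8r^2 + 15/8r + 195/4 lies in I (it reduces to 0).

First compute the reduced Gröbner basis of I by Buchberger's algorithm.
f_1 = 2p - 5r + 5, LT = p.
f_2 = 5pr + 8p + 8qr + 5r - 21, LT = pr.

S(f_1,f_2): lcm = pr. S = -8/5p - 8/5qr - 5/2r^2 + 3/2r + 21/5.
  leading term p: subtract (-4/5)·f_1 from -8/5p - 8/5qr - 5/2r^2 + 3/2r + 21/5 → -8/5qr - 5/2r^2 - 5/2r + 41/5
  leading term qr: no divisor's leading term divides it; move -8/5qr to the remainder.
  leading term r^2: no divisor's leading term divides it; move -5/2r^2 to the remainder.
  leading term r: no divisor's leading term divides it; move -5/2r to the remainder.
  leading term 1: no divisor's leading term divides it; move 41/5 to the remainder.
  remainder -8/5qr - 5/2r^2 - 5/2r + 41/5 ≠ 0; add k_3 = -8/5qr - 5/2r^2 - 5/2r + 41/5 to the basis.

The other S-polynomials (S(f_1,k_3), S(f_2,k_3)) all reduce to 0 modulo the current basis, so we have a Gröbner basis.
Inter-reduce: drop elements whose leading term is divisible by another's, tail-reduce, and make monic.
Reduced Gröbner basis: {p - 5/2r + 5/2, qr + 25/16r^2 + 25/16r - 41/8}.
Label its elements g_1 = p - 5/2r + 5/2, g_2 = qr + 25/16r^2 + 25/16r - 41/8.

Reduce h = -4pq + 6pr - p - 10q - 245/8r^2 + 15/8r + 195/4 modulo G:
  leading term pq: subtract (-4q)·g_1 from -4pq + 6pr - p - 10q - 245/8r^2 + 15/8r + 195/4 → 6pr - p - 10qr - 245/8r^2 + 15/8r + 195/4
  leading term pr: subtract (6r)·g_1 from 6pr - p - 10qr - 245/8r^2 + 15/8r + 195/4 → -p - 10qr - 125/8r^2 - 105/8r + 195/4
  leading term p: subtract (-1)·g_1 from -p - 10qr - 125/8r^2 - 105/8r + 195/4 → -10qr - 125/8r^2 - 125/8r + 205/4
  leading term qr: subtract (-10)·g_2 from -10qr - 125/8r^2 - 125/8r + 205/4 → 0
  normal form = 0.
Since the normal form is 0, h ∈ I.

The remainder on division by a Gröbner basis is unique — it is the normal form.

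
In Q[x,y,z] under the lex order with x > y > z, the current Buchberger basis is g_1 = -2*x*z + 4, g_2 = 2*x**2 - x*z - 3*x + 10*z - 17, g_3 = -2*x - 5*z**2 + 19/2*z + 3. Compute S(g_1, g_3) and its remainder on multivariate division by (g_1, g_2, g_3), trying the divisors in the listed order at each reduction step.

lcm(LM(g_1), LM(g_3)) = x*z.
S = (lcm/LT(g_1))·g_1 − (lcm/LT(g_3))·g_3 = -5/2*z**3 + 19/4*z**2 + 3/2*z - 2.
Reduce S modulo (g_1, g_2, g_3) in that order:
  leading term z**3: no divisor's leading term divides it; move -5/2*z**3 to the remainder.
  leading term z**2: no divisor's leading term divides it; move 19/4*z**2 to the remainder.
  leading term z: no divisor's leading term divides it; move 3/2*z to the remainder.
  leading term 1: no divisor's leading term divides it; move -2 to the remainder.
The remainder -5/2*z**3 + 19/4*z**2 + 3/2*z - 2 is nonzero, so it would be added as the next basis element.
This is the inner loop of Buchberger's algorithm — each nonzero remainder becomes a new basis element.

S(g_1, g_3) = -5/2*z**3 + 19/4*z**2 + 3/2*z - 2; remainder on division = -5/2*z**3 + 19/4*z**2 + 3/2*z - 2.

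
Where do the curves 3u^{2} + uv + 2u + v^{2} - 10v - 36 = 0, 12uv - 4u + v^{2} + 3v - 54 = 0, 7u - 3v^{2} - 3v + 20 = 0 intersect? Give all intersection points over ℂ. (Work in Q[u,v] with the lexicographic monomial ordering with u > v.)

{(-2, -2)}

Compute a lex Gröbner basis by Buchberger's algorithm.
f_1 = 3u^{2} + uv + 2u + v^{2} - 10v - 36, LT = u^{2}.
f_2 = 12uv - 4u + v^{2} + 3v - 54, LT = uv.
f_3 = 7u - 3v^{2} - 3v + 20, LT = u.

S(f_1,f_2): lcm = u^{2}v. S = \tfrac{1}{3}u^{2} + \tfrac{1}{4}uv^{2} + \tfrac{5}{12}uv + \tfrac{9}{2}u + \tfrac{1}{3}v^{3} - \tfrac{10}{3}v^{2} - 12v.
  leading term u^{2}: subtract (\tfrac{1}{9})·f_1 from \tfrac{1}{3}u^{2} + \tfrac{1}{4}uv^{2} + \tfrac{5}{12}uv + \tfrac{9}{2}u + \tfrac{1}{3}v^{3} - \tfrac{10}{3}v^{2} - 12v → \tfrac{1}{4}uv^{2} + \tfrac{11}{36}uv + \tfrac{77}{18}u + \tfrac{1}{3}v^{3} - \tfrac{31}{9}v^{2} - \tfrac{98}{9}v + 4
  leading term uv^{2}: subtract (\tfrac{1}{48}v)·f_2 from \tfrac{1}{4}uv^{2} + \tfrac{11}{36}uv + \tfrac{77}{18}u + \tfrac{1}{3}v^{3} - \tfrac{31}{9}v^{2} - \tfrac{98}{9}v + 4 → \tfrac{7}{18}uv + \tfrac{77}{18}u + \tfrac{5}{16}v^{3} - \tfrac{505}{144}v^{2} - \tfrac{703}{72}v + 4
  leading term uv: subtract (\tfrac{7}{216})·f_2 from \tfrac{7}{18}uv + \tfrac{77}{18}u + \tfrac{5}{16}v^{3} - \tfrac{505}{144}v^{2} - \tfrac{703}{72}v + 4 → \tfrac{119}{27}u + \tfrac{5}{16}v^{3} - \tfrac{1529}{432}v^{2} - \tfrac{355}{36}v + \tfrac{23}{4}
  leading term u: subtract (\tfrac{17}{27})·f_3 from \tfrac{119}{27}u + \tfrac{5}{16}v^{3} - \tfrac{1529}{432}v^{2} - \tfrac{355}{36}v + \tfrac{23}{4} → \tfrac{5}{16}v^{3} - \tfrac{713}{432}v^{2} - \tfrac{287}{36}v - \tfrac{739}{108}
  leading term v^{3}: no divisor's leading term divides it; move \tfrac{5}{16}v^{3} to the remainder.
  leading term v^{2}: no divisor's leading term divides it; move -\tfrac{713}{432}v^{2} to the remainder.
  leading term v: no divisor's leading term divides it; move -\tfrac{287}{36}v to the remainder.
  leading term 1: no divisor's leading term divides it; move -\tfrac{739}{108} to the remainder.
  remainder \tfrac{5}{16}v^{3} - \tfrac{713}{432}v^{2} - \tfrac{287}{36}v - \tfrac{739}{108} ≠ 0; add h_4 = \tfrac{5}{16}v^{3} - \tfrac{713}{432}v^{2} - \tfrac{287}{36}v - \tfrac{739}{108} to the basis.

S(f_1,f_3): lcm = u^{2}. S = \tfrac{3}{7}uv^{2} + \tfrac{16}{21}uv - \tfrac{46}{21}u + \tfrac{1}{3}v^{2} - \tfrac{10}{3}v - 12.
  leading term uv^{2}: subtract (\tfrac{1}{28}v)·f_2 from \tfrac{3}{7}uv^{2} + \tfrac{16}{21}uv - \tfrac{46}{21}u + \tfrac{1}{3}v^{2} - \tfrac{10}{3}v - 12 → \tfrac{19}{21}uv - \tfrac{46}{21}u - \tfrac{1}{28}v^{3} + \tfrac{19}{84}v^{2} - \tfrac{59}{42}v - 12
  leading term uv: subtract (\tfrac{19}{252})·f_2 from \tfrac{19}{21}uv - \tfrac{46}{21}u - \tfrac{1}{28}v^{3} + \tfrac{19}{84}v^{2} - \tfrac{59}{42}v - 12 → -\tfrac{17}{9}u - \tfrac{1}{28}v^{3} + \tfrac{19}{126}v^{2} - \tfrac{137}{84}v - \tfrac{111}{14}
  leading term u: subtract (-\tfrac{17}{63})·f_3 from -\tfrac{17}{9}u - \tfrac{1}{28}v^{3} + \tfrac{19}{126}v^{2} - \tfrac{137}{84}v - \tfrac{111}{14} → -\tfrac{1}{28}v^{3} - \tfrac{83}{126}v^{2} - \tfrac{205}{84}v - \tfrac{319}{126}
  leading term v^{3}: subtract (-\tfrac{4}{35})·h_4 from -\tfrac{1}{28}v^{3} - \tfrac{83}{126}v^{2} - \tfrac{205}{84}v - \tfrac{319}{126} → -\tfrac{3203}{3780}v^{2} - \tfrac{4223}{1260}v - \tfrac{6263}{1890}
  leading term v^{2}: no divisor's leading term divides it; move -\tfrac{3203}{3780}v^{2} to the remainder.
  leading term v: no divisor's leading term divides it; move -\tfrac{4223}{1260}v to the remainder.
  leading term 1: no divisor's leading term divides it; move -\tfrac{6263}{1890} to the remainder.
  remainder -\tfrac{3203}{3780}v^{2} - \tfrac{4223}{1260}v - \tfrac{6263}{1890} ≠ 0; add h_5 = -\tfrac{3203}{3780}v^{2} - \tfrac{4223}{1260}v - \tfrac{6263}{1890} to the basis.

S(f_2,f_3): lcm = uv. S = -\tfrac{1}{3}u + \tfrac{3}{7}v^{3} + \tfrac{43}{84}v^{2} - \tfrac{73}{28}v - \tfrac{9}{2}.
  leading term u: subtract (-\tfrac{1}{21})·f_3 from -\tfrac{1}{3}u + \tfrac{3}{7}v^{3} + \tfrac{43}{84}v^{2} - \tfrac{73}{28}v - \tfrac{9}{2} → \tfrac{3}{7}v^{3} + \tfrac{31}{84}v^{2} - \tfrac{11}{4}v - \tfrac{149}{42}
  leading term v^{3}: subtract (\tfrac{48}{35})·h_4 from \tfrac{3}{7}v^{3} + \tfrac{31}{84}v^{2} - \tfrac{11}{4}v - \tfrac{149}{42} → \tfrac{3317}{1260}v^{2} + \tfrac{491}{60}v + \tfrac{3677}{630}
  leading term v^{2}: subtract (-\tfrac{9951}{3203})·h_5 from \tfrac{3317}{1260}v^{2} + \tfrac{491}{60}v + \tfrac{3677}{630} → -\tfrac{49983}{22421}v - \tfrac{99966}{22421}
  leading term v: no divisor's leading term divides it; move -\tfrac{49983}{22421}v to the remainder.
  leading term 1: no divisor's leading term divides it; move -\tfrac{99966}{22421} to the remainder.
  remainder -\tfrac{49983}{22421}v - \tfrac{99966}{22421} ≠ 0; add h_6 = -\tfrac{49983}{22421}v - \tfrac{99966}{22421} to the basis.

The other S-polynomials (S(f_1,h_4), S(f_2,h_4), S(f_3,h_4), S(f_1,h_5), S(f_2,h_5), S(f_3,h_5), S(h_4,h_5), S(f_1,h_6), S(f_2,h_6), S(f_3,h_6), S(h_4,h_6), S(h_5,h_6)) all reduce to 0 modulo the current basis, so we have a Gröbner basis.
Inter-reduce: drop elements whose leading term is divisible by another's, tail-reduce, and make monic.
Reduced Gröbner basis: {u + 2, v + 2}.

Elimination: the polynomial v + 2 lies in the elimination ideal for v, so v ∈ {-2}. For each such v, the remaining basis elements (now univariate) give the rest of the solution.
  v = -2: the earlier basis element becomes u + 2 = 0, giving u = -2 — point (-2, -2).
Check: every point annihilates each of the original generators.
This is the nonlinear analogue of row-reducing a linear system.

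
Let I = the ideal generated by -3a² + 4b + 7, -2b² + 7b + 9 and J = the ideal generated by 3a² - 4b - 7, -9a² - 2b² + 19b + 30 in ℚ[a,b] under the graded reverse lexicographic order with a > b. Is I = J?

Yes, the ideals are equal.

For a fixed monomial order, each ideal has a unique reduced Gröbner basis; comparing bases decides equality.
Buchberger on the first generating set:
f_1 = -3a² + 4b + 7, LT = a².
f_2 = -2b² + 7b + 9, LT = b².

S(f_1,f_2): leading monomials are coprime, so the S-polynomial reduces to 0 (Buchberger's first criterion).
Every S-polynomial of the final basis reduces to 0, so we have a Gröbner basis.
Inter-reduce: drop elements whose leading term is divisible by another's, tail-reduce, and make monic.
Reduced Gröbner basis: {a² - 4/3b - 7/3, b² - 7/2b - 9/2}.

Buchberger on the second generating set:
h_1 = 3a² - 4b - 7, LT = a².
h_2 = -9a² - 2b² + 19b + 30, LT = a².

S(h_1,h_2): lcm = a². S = -2/9b² + 7/9b + 1.
  leading term b²: no divisor's leading term divides it; move -2/9b² to the remainder.
  leading term b: no divisor's leading term divides it; move 7/9b to the remainder.
  leading term 1: no divisor's leading term divides it; move 1 to the remainder.
  remainder -2/9b² + 7/9b + 1 ≠ 0; add k_3 = -2/9b² + 7/9b + 1 to the basis.

S(h_1,k_3): leading monomials are coprime, so the S-polynomial reduces to 0 (Buchberger's first criterion).
S(h_2,k_3): leading monomials are coprime, so the S-polynomial reduces to 0 (Buchberger's first criterion).
Every S-polynomial of the final basis reduces to 0, so we have a Gröbner basis.
Inter-reduce: drop elements whose leading term is divisible by another's, tail-reduce, and make monic.
Reduced Gröbner basis: {a² - 4/3b - 7/3, b² - 7/2b - 9/2}.

These coincide, so the ideals are equal.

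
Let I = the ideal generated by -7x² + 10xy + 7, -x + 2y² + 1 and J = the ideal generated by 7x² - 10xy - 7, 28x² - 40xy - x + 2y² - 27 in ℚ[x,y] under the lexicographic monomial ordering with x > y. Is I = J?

Equality of ideals is decidable: compute both reduced Gröbner bases (unique for the ordering) and check whether they agree.
Buchberger on the first generating set:
f_1 = -7x² + 10xy + 7, LT = x².
f_2 = -x + 2y² + 1, LT = x.

S(f_1,f_2): lcm = x². S = 2xy² - 10/7xy + x - 1.
  leading term xy²: subtract (-2y²)·f_2 from 2xy² - 10/7xy + x - 1 → -10/7xy + x + 4y⁴ + 2y² - 1
  leading term xy: subtract (10/7y)·f_2 from -10/7xy + x + 4y⁴ + 2y² - 1 → x + 4y⁴ - 20/7y³ + 2y² - 10/7y - 1
  leading term x: subtract (-1)·f_2 from x + 4y⁴ - 20/7y³ + 2y² - 10/7y - 1 → 4y⁴ - 20/7y³ + 4y² - 10/7y
  leading term y⁴: no divisor's leading term divides it; move 4y⁴ to the remainder.
  leading term y³: no divisor's leading term divides it; move -20/7y³ to the remainder.
  leading term y²: no divisor's leading term divides it; move 4y² to the remainder.
  leading term y: no divisor's leading term divides it; move -10/7y to the remainder.
  remainder 4y⁴ - 20/7y³ + 4y² - 10/7y ≠ 0; add g_3 = 4y⁴ - 20/7y³ + 4y² - 10/7y to the basis.

The other S-polynomials (S(f_1,g_3), S(f_2,g_3)) all reduce to 0 modulo the current basis, so we have a Gröbner basis.
Inter-reduce: drop elements whose leading term is divisible by another's, tail-reduce, and make monic.
Reduced Gröbner basis: {x - 2y² - 1, y⁴ - 5/7y³ + y² - 5/14y}.

Buchberger on the second generating set:
h_1 = 7x² - 10xy - 7, LT = x².
h_2 = 28x² - 40xy - x + 2y² - 27, LT = x².

S(h_1,h_2): lcm = x². S = 1/28x - 1/14y² - 1/28.
  leading term x: no divisor's leading term divides it; move 1/28x to the remainder.
  leading term y²: no divisor's leading term divides it; move -1/14y² to the remainder.
  leading term 1: no divisor's leading term divides it; move -1/28 to the remainder.
  remainder 1/28x - 1/14y² - 1/28 ≠ 0; add k_3 = 1/28x - 1/14y² - 1/28 to the basis.

S(h_1,k_3): lcm = x². S = 2xy² - 10/7xy + x - 1.
  leading term xy²: subtract (56y²)·k_3 from 2xy² - 10/7xy + x - 1 → -10/7xy + x + 4y⁴ + 2y² - 1
  leading term xy: subtract (-40y)·k_3 from -10/7xy + x + 4y⁴ + 2y² - 1 → x + 4y⁴ - 20/7y³ + 2y² - 10/7y - 1
  leading term x: subtract (28)·k_3 from x + 4y⁴ - 20/7y³ + 2y² - 10/7y - 1 → 4y⁴ - 20/7y³ + 4y² - 10/7y
  leading term y⁴: no divisor's leading term divides it; move 4y⁴ to the remainder.
  leading term y³: no divisor's leading term divides it; move -20/7y³ to the remainder.
  leading term y²: no divisor's leading term divides it; move 4y² to the remainder.
  leading term y: no divisor's leading term divides it; move -10/7y to the remainder.
  remainder 4y⁴ - 20/7y³ + 4y² - 10/7y ≠ 0; add k_4 = 4y⁴ - 20/7y³ + 4y² - 10/7y to the basis.

The other S-polynomials (S(h_2,k_3), S(h_1,k_4), S(h_2,k_4), S(k_3,k_4)) all reduce to 0 modulo the current basis, so we have a Gröbner basis.
Inter-reduce: drop elements whose leading term is divisible by another's, tail-reduce, and make monic.
Reduced Gröbner basis: {x - 2y² - 1, y⁴ - 5/7y³ + y² - 5/14y}.

Same reduced basis, so the two generating sets span the same ideal.

Yes, the ideals are equal.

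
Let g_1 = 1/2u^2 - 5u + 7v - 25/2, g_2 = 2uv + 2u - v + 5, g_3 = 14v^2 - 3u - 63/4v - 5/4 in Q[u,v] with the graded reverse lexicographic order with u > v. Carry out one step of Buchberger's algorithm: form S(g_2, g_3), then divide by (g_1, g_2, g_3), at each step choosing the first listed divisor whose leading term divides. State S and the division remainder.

S(g_2, g_3) = 3/14u^2 + 17/8uv - 1/2v^2 + 5/56u + 5/2v; remainder on division = 0.

lcm(LM(g_2), LM(g_3)) = uv^2.
S = (lcm/LT(g_2))·g_2 − (lcm/LT(g_3))·g_3 = 3/14u^2 + 17/8uv - 1/2v^2 + 5/56u + 5/2v.
Reduce S modulo (g_1, g_2, g_3) in that order:
  leading term u^2: subtract (3/7)·g_1 from 3/14u^2 + 17/8uv - 1/2v^2 + 5/56u + 5/2v → 17/8uv - 1/2v^2 + 125/56u - 1/2v + 75/14
  leading term uv: subtract (17/16)·g_2 from 17/8uv - 1/2v^2 + 125/56u - 1/2v + 75/14 → -1/2v^2 + 3/28u + 9/16v + 5/112
  leading term v^2: subtract (-1/28)·g_3 from -1/2v^2 + 3/28u + 9/16v + 5/112 → 0
The remainder is 0, so this S-polynomial contributes no new basis element.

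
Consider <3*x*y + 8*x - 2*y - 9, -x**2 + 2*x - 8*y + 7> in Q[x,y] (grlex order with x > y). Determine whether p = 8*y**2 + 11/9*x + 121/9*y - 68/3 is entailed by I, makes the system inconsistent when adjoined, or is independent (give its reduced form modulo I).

8*y**2 + 11/9*x + 121/9*y - 68/3 lies in I (it reduces to 0).

First compute the reduced Gröbner basis of I by Buchberger's algorithm.
f_1 = 3*x*y + 8*x - 2*y - 9, LT = x*y.
f_2 = -x**2 + 2*x - 8*y + 7, LT = x**2.

S(f_1,f_2): lcm = x**2*y. S = 8/3*x**2 + 4/3*x*y - 8*y**2 - 3*x + 7*y.
  leading term x**2: subtract (-8/3)·f_2 from 8/3*x**2 + 4/3*x*y - 8*y**2 - 3*x + 7*y → 4/3*x*y - 8*y**2 + 7/3*x - 43/3*y + 56/3
  leading term x*y: subtract (4/9)·f_1 from 4/3*x*y - 8*y**2 + 7/3*x - 43/3*y + 56/3 → -8*y**2 - 11/9*x - 121/9*y + 68/3
  leading term y**2: no divisor's leading term divides it; move -8*y**2 to the remainder.
  leading term x: no divisor's leading term divides it; move -11/9*x to the remainder.
  leading term y: no divisor's leading term divides it; move -121/9*y to the remainder.
  leading term 1: no divisor's leading term divides it; move 68/3 to the remainder.
  remainder -8*y**2 - 11/9*x - 121/9*y + 68/3 ≠ 0; add h_3 = -8*y**2 - 11/9*x - 121/9*y + 68/3 to the basis.

The other S-polynomials (S(f_1,h_3), S(f_2,h_3)) all reduce to 0 modulo the current basis, so we have a Gröbner basis.
Inter-reduce: drop elements whose leading term is divisible by another's, tail-reduce, and make monic.
Reduced Gröbner basis: {x**2 - 2*x + 8*y - 7, x*y + 8/3*x - 2/3*y - 3, y**2 + 11/72*x + 121/72*y - 17/6}.
Label its elements g_1 = x**2 - 2*x + 8*y - 7, g_2 = x*y + 8/3*x - 2/3*y - 3, g_3 = y**2 + 11/72*x + 121/72*y - 17/6.

Reduce p = 8*y**2 + 11/9*x + 121/9*y - 68/3 modulo G:
  leading term y**2: subtract (8)·g_3 from 8*y**2 + 11/9*x + 121/9*y - 68/3 → 0
  normal form = 0.
Since the normal form is 0, p ∈ I.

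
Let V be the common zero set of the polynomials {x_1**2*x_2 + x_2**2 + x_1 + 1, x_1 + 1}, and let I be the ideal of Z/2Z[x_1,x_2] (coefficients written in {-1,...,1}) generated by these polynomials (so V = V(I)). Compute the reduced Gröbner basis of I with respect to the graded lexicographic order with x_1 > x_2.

G = {x_2**2 + x_2, x_1 + 1}

f_1 = x_1**2*x_2 + x_2**2 + x_1 + 1, LT = x_1**2*x_2.
f_2 = x_1 + 1, LT = x_1.

S(f_1,f_2): lcm = x_1**2*x_2. S = x_1*x_2 + x_2**2 + x_1 + 1.
  leading term x_1*x_2: subtract (x_2)·f_2 from x_1*x_2 + x_2**2 + x_1 + 1 → x_2**2 + x_1 + x_2 + 1
  leading term x_2**2: no divisor's leading term divides it; move x_2**2 to the remainder.
  leading term x_1: subtract (1)·f_2 from x_1 + x_2 + 1 → x_2
  leading term x_2: no divisor's leading term divides it; move x_2 to the remainder.
  remainder x_2**2 + x_2 ≠ 0; add g_3 = x_2**2 + x_2 to the basis.

S(f_1,g_3): lcm = x_1**2*x_2**2. S = x_1**2*x_2 + x_2**3 + x_1*x_2 + x_2.
  leading term x_1**2*x_2: subtract (1)·f_1 from x_1**2*x_2 + x_2**3 + x_1*x_2 + x_2 → x_2**3 + x_1*x_2 + x_2**2 + x_1 + x_2 + 1
  leading term x_2**3: subtract (x_2)·g_3 from x_2**3 + x_1*x_2 + x_2**2 + x_1 + x_2 + 1 → x_1*x_2 + x_1 + x_2 + 1
  leading term x_1*x_2: subtract (x_2)·f_2 from x_1*x_2 + x_1 + x_2 + 1 → x_1 + 1
  leading term x_1: subtract (1)·f_2 from x_1 + 1 → 0
  remainder 0.

S(f_2,g_3): leading monomials are coprime, so the S-polynomial reduces to 0 (Buchberger's first criterion).
Every S-polynomial of the final basis reduces to 0, so we have a Gröbner basis.
Inter-reduce: drop elements whose leading term is divisible by another's, tail-reduce, and make monic.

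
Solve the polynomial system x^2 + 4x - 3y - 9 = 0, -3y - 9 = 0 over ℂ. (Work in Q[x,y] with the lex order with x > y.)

Compute a lex Gröbner basis by Buchberger's algorithm.
f_1 = x^2 + 4x - 3y - 9, LT = x^2.
f_2 = -3y - 9, LT = y.

The S-polynomials (S(f_1,f_2)) all reduce to 0 modulo the current basis, so we have a Gröbner basis.
Inter-reduce: drop elements whose leading term is divisible by another's, tail-reduce, and make monic.
Reduced Gröbner basis: {x^2 + 4x, y + 3}.

Since the basis is lex-ordered, y + 3 is univariate in y. Its roots are {-3}. Back-substituting each root into the other basis elements fixes the other coordinates.
  y = -3: the earlier basis element becomes x^2 + 4x = 0, giving x = -4, 0 — points (-4, -3), (0, -3).
Zero-dimensionality of the ideal guarantees finitely many solutions over ℂ.

{(-4, -3), (0, -3)}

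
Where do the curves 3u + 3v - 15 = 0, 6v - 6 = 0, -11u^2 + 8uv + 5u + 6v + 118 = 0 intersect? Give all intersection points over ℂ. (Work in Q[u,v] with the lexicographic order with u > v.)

{(4, 1)}

Compute a lex Gröbner basis by Buchberger's algorithm.
f_1 = 3u + 3v - 15, LT = u.
f_2 = 6v - 6, LT = v.
f_3 = -11u^2 + 8uv + 5u + 6v + 118, LT = u^2.

The S-polynomials (S(f_1,f_2), S(f_1,f_3), S(f_2,f_3)) all reduce to 0 modulo the current basis, so we have a Gröbner basis.
Inter-reduce: drop elements whose leading term is divisible by another's, tail-reduce, and make monic.
Reduced Gröbner basis: {u - 4, v - 1}.

Elimination: the polynomial v - 1 lies in the elimination ideal for v, so v ∈ {1}. For each such v, the remaining basis elements (now univariate) give the rest of the solution.
  v = 1: the earlier basis element becomes u - 4 = 0, giving u = 4 — point (4, 1).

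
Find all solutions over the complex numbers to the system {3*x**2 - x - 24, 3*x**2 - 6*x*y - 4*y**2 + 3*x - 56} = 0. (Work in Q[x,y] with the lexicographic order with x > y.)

{(3, -5/2), (3, -2), (-8/3, 2 - 2*sqrt(15)*I/3), (-8/3, 2 + 2*sqrt(15)*I/3)}

Compute a lex Gröbner basis by Buchberger's algorithm.
f_1 = 3*x**2 - x - 24, LT = x**2.
f_2 = 3*x**2 - 6*x*y + 3*x - 4*y**2 - 56, LT = x**2.

S(f_1,f_2): lcm = x**2. S = 2*x*y - 4/3*x + 4/3*y**2 + 32/3.
  leading term x*y: no divisor's leading term divides it; move 2*x*y to the remainder.
  leading term x: no divisor's leading term divides it; move -4/3*x to the remainder.
  leading term y**2: no divisor's leading term divides it; move 4/3*y**2 to the remainder.
  leading term 1: no divisor's leading term divides it; move 32/3 to the remainder.
  remainder 2*x*y - 4/3*x + 4/3*y**2 + 32/3 ≠ 0; add h_3 = 2*x*y - 4/3*x + 4/3*y**2 + 32/3 to the basis.

S(f_1,h_3): lcm = x**2*y. S = 2/3*x**2 - 2/3*x*y**2 - 1/3*x*y - 16/3*x - 8*y.
  leading term x**2: subtract (2/9)·f_1 from 2/3*x**2 - 2/3*x*y**2 - 1/3*x*y - 16/3*x - 8*y → -2/3*x*y**2 - 1/3*x*y - 46/9*x - 8*y + 16/3
  leading term x*y**2: subtract (-1/3*y)·h_3 from -2/3*x*y**2 - 1/3*x*y - 46/9*x - 8*y + 16/3 → -7/9*x*y - 46/9*x + 4/9*y**3 - 40/9*y + 16/3
  leading term x*y: subtract (-7/18)·h_3 from -7/9*x*y - 46/9*x + 4/9*y**3 - 40/9*y + 16/3 → -152/27*x + 4/9*y**3 + 14/27*y**2 - 40/9*y + 256/27
  leading term x: no divisor's leading term divides it; move -152/27*x to the remainder.
  leading term y**3: no divisor's leading term divides it; move 4/9*y**3 to the remainder.
  leading term y**2: no divisor's leading term divides it; move 14/27*y**2 to the remainder.
  leading term y: no divisor's leading term divides it; move -40/9*y to the remainder.
  leading term 1: no divisor's leading term divides it; move 256/27 to the remainder.
  remainder -152/27*x + 4/9*y**3 + 14/27*y**2 - 40/9*y + 256/27 ≠ 0; add h_4 = -152/27*x + 4/9*y**3 + 14/27*y**2 - 40/9*y + 256/27 to the basis.

S(f_1,h_4): lcm = x**2. S = 3/38*x*y**3 + 7/76*x*y**2 - 15/19*x*y + 77/57*x - 8.
  leading term x*y**3: subtract (3/76*y**2)·h_3 from 3/38*x*y**3 + 7/76*x*y**2 - 15/19*x*y + 77/57*x - 8 → 11/76*x*y**2 - 15/19*x*y + 77/57*x - 1/19*y**4 - 8/19*y**2 - 8
  leading term x*y**2: subtract (11/152*y)·h_3 from 11/76*x*y**2 - 15/19*x*y + 77/57*x - 1/19*y**4 - 8/19*y**2 - 8 → -79/114*x*y + 77/57*x - 1/19*y**4 - 11/114*y**3 - 8/19*y**2 - 44/57*y - 8
  leading term x*y: subtract (-79/228)·h_3 from -79/114*x*y + 77/57*x - 1/19*y**4 - 11/114*y**3 - 8/19*y**2 - 44/57*y - 8 → 8/9*x - 1/19*y**4 - 11/114*y**3 + 7/171*y**2 - 44/57*y - 736/171
  leading term x: subtract (-3/19)·h_4 from 8/9*x - 1/19*y**4 - 11/114*y**3 + 7/171*y**2 - 44/57*y - 736/171 → -1/19*y**4 - 1/38*y**3 + 7/57*y**2 - 28/19*y - 160/57
  leading term y**4: no divisor's leading term divides it; move -1/19*y**4 to the remainder.
  leading term y**3: no divisor's leading term divides it; move -1/38*y**3 to the remainder.
  leading term y**2: no divisor's leading term divides it; move 7/57*y**2 to the remainder.
  leading term y: no divisor's leading term divides it; move -28/19*y to the remainder.
  leading term 1: no divisor's leading term divides it; move -160/57 to the remainder.
  remainder -1/19*y**4 - 1/38*y**3 + 7/57*y**2 - 28/19*y - 160/57 ≠ 0; add h_5 = -1/19*y**4 - 1/38*y**3 + 7/57*y**2 - 28/19*y - 160/57 to the basis.

The other S-polynomials (S(f_2,h_3), S(f_2,h_4), S(h_3,h_4), S(f_1,h_5), S(f_2,h_5), S(h_3,h_5), S(h_4,h_5)) all reduce to 0 modulo the current basis, so we have a Gröbner basis.
Inter-reduce: drop elements whose leading term is divisible by another's, tail-reduce, and make monic.
Reduced Gröbner basis: {x - 3/38*y**3 - 7/76*y**2 + 15/19*y - 32/19, y**4 + 1/2*y**3 - 7/3*y**2 + 28*y + 160/3}.

Since the basis is lex-ordered, y**4 + 1/2*y**3 - 7/3*y**2 + 28*y + 160/3 is univariate in y. Its roots are {-5/2, -2, 2 - 2*sqrt(15)*I/3, 2 + 2*sqrt(15)*I/3}. Back-substituting each root into the other basis elements fixes the other coordinates.
  y = -5/2: the earlier basis element becomes x - 3 = 0, giving x = 3 — point (3, -5/2).
  y = -2: the earlier basis element becomes x - 3 = 0, giving x = 3 — point (3, -2).
  y = 2 - 2*sqrt(15)*I/3: the earlier basis element becomes x + 8/3 = 0, giving x = -8/3 — point (-8/3, 2 - 2*sqrt(15)*I/3).
  y = 2 + 2*sqrt(15)*I/3: the earlier basis element becomes x + 8/3 = 0, giving x = -8/3 — point (-8/3, 2 + 2*sqrt(15)*I/3).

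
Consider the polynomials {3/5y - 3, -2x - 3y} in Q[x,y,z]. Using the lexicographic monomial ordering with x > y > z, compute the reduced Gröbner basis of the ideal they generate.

G = {x + 15/2, y - 5}

This is the nonlinear analogue of row-reducing a linear system.

f_1 = 3/5y - 3, LT = y.
f_2 = -2x - 3y, LT = x.

The S-polynomials (S(f_1,f_2)) all reduce to 0 modulo the current basis, so we have a Gröbner basis.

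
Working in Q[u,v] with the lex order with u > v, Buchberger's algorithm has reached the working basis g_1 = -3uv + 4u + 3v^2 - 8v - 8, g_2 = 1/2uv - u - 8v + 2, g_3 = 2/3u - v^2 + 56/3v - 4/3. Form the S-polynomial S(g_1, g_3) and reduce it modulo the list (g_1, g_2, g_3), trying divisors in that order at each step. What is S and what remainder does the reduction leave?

lcm(LM(g_1), LM(g_3)) = uv.
S = (lcm/LT(g_1))·g_1 − (lcm/LT(g_3))·g_3 = -4/3u + 3/2v^3 - 29v^2 + 14/3v + 8/3.
Reduce S modulo (g_1, g_2, g_3) in that order:
  leading term u: subtract (-2)·g_3 from -4/3u + 3/2v^3 - 29v^2 + 14/3v + 8/3 → 3/2v^3 - 31v^2 + 42v
  leading term v^3: no divisor's leading term divides it; move 3/2v^3 to the remainder.
  leading term v^2: no divisor's leading term divides it; move -31v^2 to the remainder.
  leading term v: no divisor's leading term divides it; move 42v to the remainder.
The remainder 3/2v^3 - 31v^2 + 42v is nonzero, so it would be added as the next basis element.

S(g_1, g_3) = -4/3u + 3/2v^3 - 29v^2 + 14/3v + 8/3; remainder on division = 3/2v^3 - 31v^2 + 42v.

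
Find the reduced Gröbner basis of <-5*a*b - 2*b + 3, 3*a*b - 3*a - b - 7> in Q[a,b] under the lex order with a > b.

G = {a + 11/15*b + 26/15, b**2 + 20/11*b + 9/11}

f_1 = -5*a*b - 2*b + 3, LT = a*b.
f_2 = 3*a*b - 3*a - b - 7, LT = a*b.

S(f_1,f_2): lcm = a*b. S = a + 11/15*b + 26/15.
  leading term a: no divisor's leading term divides it; move a to the remainder.
  leading term b: no divisor's leading term divides it; move 11/15*b to the remainder.
  leading term 1: no divisor's leading term divides it; move 26/15 to the remainder.
  remainder a + 11/15*b + 26/15 ≠ 0; add g_3 = a + 11/15*b + 26/15 to the basis.

S(f_1,g_3): lcm = a*b. S = -11/15*b**2 - 4/3*b - 3/5.
  leading term b**2: no divisor's leading term divides it; move -11/15*b**2 to the remainder.
  leading term b: no divisor's leading term divides it; move -4/3*b to the remainder.
  leading term 1: no divisor's leading term divides it; move -3/5 to the remainder.
  remainder -11/15*b**2 - 4/3*b - 3/5 ≠ 0; add g_4 = -11/15*b**2 - 4/3*b - 3/5 to the basis.

The other S-polynomials (S(f_2,g_3), S(f_1,g_4), S(f_2,g_4), S(g_3,g_4)) all reduce to 0 modulo the current basis, so we have a Gröbner basis.
Inter-reduce: drop elements whose leading term is divisible by another's, tail-reduce, and make monic.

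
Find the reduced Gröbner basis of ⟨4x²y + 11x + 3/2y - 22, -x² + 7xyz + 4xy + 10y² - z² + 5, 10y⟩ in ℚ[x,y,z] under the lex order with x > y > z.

G = {x - 2, y, z² - 1}

f_1 = 4x²y + 11x + 3/2y - 22, LT = x²y.
f_2 = -x² + 7xyz + 4xy + 10y² - z² + 5, LT = x².
f_3 = 10y, LT = y.

S(f_1,f_2): lcm = x²y. S = 7xy²z + 4xy² + 11/4x + 10y³ - yz² + 43/8y - 11/2.
  leading term xy²z: subtract (7/10xyz)·f_3 from 7xy²z + 4xy² + 11/4x + 10y³ - yz² + 43/8y - 11/2 → 4xy² + 11/4x + 10y³ - yz² + 43/8y - 11/2
  leading term xy²: subtract (⅖xy)·f_3 from 4xy² + 11/4x + 10y³ - yz² + 43/8y - 11/2 → 11/4x + 10y³ - yz² + 43/8y - 11/2
  leading term x: no divisor's leading term divides it; move 11/4x to the remainder.
  leading term y³: subtract (y²)·f_3 from 10y³ - yz² + 43/8y - 11/2 → -yz² + 43/8y - 11/2
  leading term yz²: subtract (-1/10z²)·f_3 from -yz² + 43/8y - 11/2 → 43/8y - 11/2
  leading term y: subtract (43/80)·f_3 from 43/8y - 11/2 → -11/2
  leading term 1: no divisor's leading term divides it; move -11/2 to the remainder.
  remainder 11/4x - 11/2 ≠ 0; add g_4 = 11/4x - 11/2 to the basis.

S(f_2,g_4): lcm = x². S = -7xyz - 4xy + 2x - 10y² + z² - 5.
  leading term xyz: subtract (-7/10xz)·f_3 from -7xyz - 4xy + 2x - 10y² + z² - 5 → -4xy + 2x - 10y² + z² - 5
  leading term xy: subtract (-⅖x)·f_3 from -4xy + 2x - 10y² + z² - 5 → 2x - 10y² + z² - 5
  leading term x: subtract (8/11)·g_4 from 2x - 10y² + z² - 5 → -10y² + z² - 1
  leading term y²: subtract (-y)·f_3 from -10y² + z² - 1 → z² - 1
  leading term z²: no divisor's leading term divides it; move z² to the remainder.
  leading term 1: no divisor's leading term divides it; move -1 to the remainder.
  remainder z² - 1 ≠ 0; add g_5 = z² - 1 to the basis.

The other S-polynomials (S(f_1,f_3), S(f_2,f_3), S(f_1,g_4), S(f_3,g_4), S(f_1,g_5), S(f_2,g_5), S(f_3,g_5), S(g_4,g_5)) all reduce to 0 modulo the current basis, so we have a Gröbner basis.
Inter-reduce: drop elements whose leading term is divisible by another's, tail-reduce, and make monic.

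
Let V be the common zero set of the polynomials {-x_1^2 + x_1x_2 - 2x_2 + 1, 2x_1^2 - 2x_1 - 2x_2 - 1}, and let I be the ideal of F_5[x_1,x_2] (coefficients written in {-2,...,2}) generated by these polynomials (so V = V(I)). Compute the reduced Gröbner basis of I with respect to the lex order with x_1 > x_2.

f_1 = -x_1^2 + x_1x_2 - 2x_2 + 1, LT = x_1^2.
f_2 = 2x_1^2 - 2x_1 - 2x_2 - 1, LT = x_1^2.

S(f_1,f_2): lcm = x_1^2. S = -x_1x_2 + x_1 - 2x_2 + 2.
  leading term x_1x_2: no divisor's leading term divides it; move -x_1x_2 to the remainder.
  leading term x_1: no divisor's leading term divides it; move x_1 to the remainder.
  leading term x_2: no divisor's leading term divides it; move -2x_2 to the remainder.
  leading term 1: no divisor's leading term divides it; move 2 to the remainder.
  remainder -x_1x_2 + x_1 - 2x_2 + 2 ≠ 0; add g_3 = -x_1x_2 + x_1 - 2x_2 + 2 to the basis.

S(f_1,g_3): lcm = x_1^2x_2. S = x_1^2 - x_1x_2^2 - 2x_1x_2 + 2x_1 + 2x_2^2 - x_2.
  leading term x_1^2: subtract (-1)·f_1 from x_1^2 - x_1x_2^2 - 2x_1x_2 + 2x_1 + 2x_2^2 - x_2 → -x_1x_2^2 - x_1x_2 + 2x_1 + 2x_2^2 + 2x_2 + 1
  leading term x_1x_2^2: subtract (x_2)·g_3 from -x_1x_2^2 - x_1x_2 + 2x_1 + 2x_2^2 + 2x_2 + 1 → -2x_1x_2 + 2x_1 - x_2^2 + 1
  leading term x_1x_2: subtract (2)·g_3 from -2x_1x_2 + 2x_1 - x_2^2 + 1 → -x_2^2 - x_2 + 2
  leading term x_2^2: no divisor's leading term divides it; move -x_2^2 to the remainder.
  leading term x_2: no divisor's leading term divides it; move -x_2 to the remainder.
  leading term 1: no divisor's leading term divides it; move 2 to the remainder.
  remainder -x_2^2 - x_2 + 2 ≠ 0; add g_4 = -x_2^2 - x_2 + 2 to the basis.

The other S-polynomials (S(f_2,g_3), S(f_1,g_4), S(f_2,g_4), S(g_3,g_4)) all reduce to 0 modulo the current basis, so we have a Gröbner basis.
Inter-reduce: drop elements whose leading term is divisible by another's, tail-reduce, and make monic.

G = {x_1^2 - x_1 - x_2 + 2, x_1x_2 - x_1 + 2x_2 - 2, x_2^2 + x_2 - 2}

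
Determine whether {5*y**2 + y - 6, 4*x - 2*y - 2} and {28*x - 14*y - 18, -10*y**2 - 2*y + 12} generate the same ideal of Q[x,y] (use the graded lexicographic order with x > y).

For a fixed monomial order, each ideal has a unique reduced Gröbner basis; comparing bases decides equality.
Buchberger on the first generating set:
f_1 = 5*y**2 + y - 6, LT = y**2.
f_2 = 4*x - 2*y - 2, LT = x.

The S-polynomials (S(f_1,f_2)) all reduce to 0 modulo the current basis, so we have a Gröbner basis.
Inter-reduce: drop elements whose leading term is divisible by another's, tail-reduce, and make monic.
Reduced Gröbner basis: {y**2 + 1/5*y - 6/5, x - 1/2*y - 1/2}.

Buchberger on the second generating set:
h_1 = 28*x - 14*y - 18, LT = x.
h_2 = -10*y**2 - 2*y + 12, LT = y**2.

The S-polynomials (S(h_1,h_2)) all reduce to 0 modulo the current basis, so we have a Gröbner basis.
Inter-reduce: drop elements whose leading term is divisible by another's, tail-reduce, and make monic.
Reduced Gröbner basis: {y**2 + 1/5*y - 6/5, x - 1/2*y - 9/14}.

Since the reduced bases disagree, the two ideals are not the same.
The same test decides containment: I ⊆ J iff every generator of I reduces to 0 modulo a Gröbner basis of J.

No, the ideals differ.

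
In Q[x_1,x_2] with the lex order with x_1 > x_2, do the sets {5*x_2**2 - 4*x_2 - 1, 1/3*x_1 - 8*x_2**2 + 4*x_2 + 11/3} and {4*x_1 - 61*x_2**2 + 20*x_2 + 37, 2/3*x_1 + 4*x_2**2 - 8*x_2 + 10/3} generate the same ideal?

Equality of ideals is decidable: compute both reduced Gröbner bases (unique for the ordering) and check whether they agree.
Buchberger on the first generating set:
f_1 = 5*x_2**2 - 4*x_2 - 1, LT = x_2**2.
f_2 = 1/3*x_1 - 8*x_2**2 + 4*x_2 + 11/3, LT = x_1.

The S-polynomials (S(f_1,f_2)) all reduce to 0 modulo the current basis, so we have a Gröbner basis.
Inter-reduce: drop elements whose leading term is divisible by another's, tail-reduce, and make monic.
Reduced Gröbner basis: {x_1 - 36/5*x_2 + 31/5, x_2**2 - 4/5*x_2 - 1/5}.

Buchberger on the second generating set:
h_1 = 4*x_1 - 61*x_2**2 + 20*x_2 + 37, LT = x_1.
h_2 = 2/3*x_1 + 4*x_2**2 - 8*x_2 + 10/3, LT = x_1.

S(h_1,h_2): lcm = x_1. S = -85/4*x_2**2 + 17*x_2 + 17/4.
  leading term x_2**2: no divisor's leading term divides it; move -85/4*x_2**2 to the remainder.
  leading term x_2: no divisor's leading term divides it; move 17*x_2 to the remainder.
  leading term 1: no divisor's leading term divides it; move 17/4 to the remainder.
  remainder -85/4*x_2**2 + 17*x_2 + 17/4 ≠ 0; add k_3 = -85/4*x_2**2 + 17*x_2 + 17/4 to the basis.

The other S-polynomials (S(h_1,k_3), S(h_2,k_3)) all reduce to 0 modulo the current basis, so we have a Gröbner basis.
Inter-reduce: drop elements whose leading term is divisible by another's, tail-reduce, and make monic.
Reduced Gröbner basis: {x_1 - 36/5*x_2 + 31/5, x_2**2 - 4/5*x_2 - 1/5}.

Same reduced basis, so the two generating sets span the same ideal.
The choice of monomial ordering does not affect the verdict — as long as both bases are computed under the same ordering, their equality decides ideal equality.

Yes, the ideals are equal.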